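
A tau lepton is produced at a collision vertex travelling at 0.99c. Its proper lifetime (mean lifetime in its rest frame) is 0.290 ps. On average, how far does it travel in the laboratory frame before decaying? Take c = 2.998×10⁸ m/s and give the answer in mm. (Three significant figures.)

Lorentz factor: γ = (1 − 0.9801)^(−1/2) = 7.0888.
Lab-frame lifetime: Δt = γτ = 7.0888 × 0.290 ps = 2.0558 ps.
Distance: d = vΔt = 0.99 × 2.998×10⁸ m/s × 2.0558×10^-12 s = 6.10×10^-4 m = 0.610 mm.

0.610 mm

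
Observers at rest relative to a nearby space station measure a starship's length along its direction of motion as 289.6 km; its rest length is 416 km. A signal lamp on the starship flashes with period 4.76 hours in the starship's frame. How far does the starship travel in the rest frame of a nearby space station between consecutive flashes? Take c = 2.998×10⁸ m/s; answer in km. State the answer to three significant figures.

From L = L₀/γ: γ = 416/289.6 = 1.43646.
β = √(1 − 1/γ²) = 0.71789. Lab-frame period = γτ = 1.43646×4.76 hours = 6.8375 hours. Distance = βc × γτ = 0.71789 × 2.998×10⁸ m/s × 24615 s = 5.2977×10^12 m = 5.30×10^9 km.

5.30×10^9 km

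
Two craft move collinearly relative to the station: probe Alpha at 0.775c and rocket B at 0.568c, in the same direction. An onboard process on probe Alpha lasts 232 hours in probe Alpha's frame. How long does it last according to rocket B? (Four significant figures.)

249.7 hours

Speed of probe Alpha in rocket B's frame: u = (v_A − v_B)/(1 − v_A v_B/c²) = (0.775 − 0.568)/(1 − 0.775×0.568) = 0.207/0.5598 = 0.36977; |u| = 0.36977c.
γ for this relative speed: γ = 1/√(1 − 0.13673) = 1.0763.
Probe Alpha's interval is proper; time dilation gives Δt_B = γΔτ = 1.0763 × 232 hours = 249.7 hours.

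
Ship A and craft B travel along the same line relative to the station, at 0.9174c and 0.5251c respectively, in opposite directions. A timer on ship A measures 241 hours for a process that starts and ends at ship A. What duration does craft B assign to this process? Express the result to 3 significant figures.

1050 hours

Transform ship A's velocity into craft B's frame: (0.9174 + 0.5251)/(1 + 0.9174·0.5251) = 1.4425/1.48172674, so the relative speed is 0.97353c.
γ for this relative speed: γ = 1/√(1 − 0.947761) = 4.3752.
The clock on ship A records proper time, so craft B measures Δt = γΔτ = 4.3752 × 241 = 1050 hours.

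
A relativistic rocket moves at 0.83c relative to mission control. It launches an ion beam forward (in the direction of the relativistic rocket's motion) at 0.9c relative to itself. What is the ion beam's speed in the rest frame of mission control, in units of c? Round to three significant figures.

0.990c

In units of c, u = (u' + v)/(1 + u'v) with u' = 0.9 and v = 0.83.
Numerator: 0.9 + 0.83 = 1.73. Denominator: 1 + (0.9)(0.83) = 1.747.
u = 1.73/1.747 = 0.99027, so the speed is 0.990c.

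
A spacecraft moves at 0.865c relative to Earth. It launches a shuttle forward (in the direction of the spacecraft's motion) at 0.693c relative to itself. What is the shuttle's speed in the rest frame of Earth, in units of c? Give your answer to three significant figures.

0.974c

In units of c, u = (u' + v)/(1 + u'v) with u' = 0.693 and v = 0.865.
Numerator: 0.693 + 0.865 = 1.558. Denominator: 1 + (0.693)(0.865) = 1.599445.
u = 1.558/1.599445 = 0.97409, so the speed is 0.974c.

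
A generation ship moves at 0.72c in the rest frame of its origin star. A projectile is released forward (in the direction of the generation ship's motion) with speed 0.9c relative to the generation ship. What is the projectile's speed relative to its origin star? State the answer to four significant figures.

In units of c, u = (u' + v)/(1 + u'v) with u' = 0.9 and v = 0.72.
Numerator: 0.9 + 0.72 = 1.62. Denominator: 1 + (0.9)(0.72) = 1.648.
u = 1.62/1.648 = 0.98301, so the speed is 0.9830c.

0.9830c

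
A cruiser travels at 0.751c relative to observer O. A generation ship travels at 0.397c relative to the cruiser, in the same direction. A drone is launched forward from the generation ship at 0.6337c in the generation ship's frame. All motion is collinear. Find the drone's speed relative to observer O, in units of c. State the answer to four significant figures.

Compose velocities in two stages. Stage 1 (into S'): u₁ = (0.6337+0.397)/(1+0.6337×0.397) = 0.82352.
Stage 2 (into S): u = (0.82352+0.751)/(1+0.82352×0.751) = 0.97285, so the speed is 0.9728c.

0.9728c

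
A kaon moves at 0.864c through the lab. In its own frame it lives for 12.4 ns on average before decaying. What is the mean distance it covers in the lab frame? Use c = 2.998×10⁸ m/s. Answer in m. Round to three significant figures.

γ = 1/√(1 − β²) = 1/√(1 − 0.746496) = 1/√0.253504 = 1/0.503492 = 1.9861.
Lab-frame lifetime: Δt = γτ = 1.9861 × 12.4 ns = 24.628 ns.
Distance: d = vΔt = 0.864 × 2.998×10⁸ m/s × 2.4628×10^-8 s = 6.38 m.

6.38 m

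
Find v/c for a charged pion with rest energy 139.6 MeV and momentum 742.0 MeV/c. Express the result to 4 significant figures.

βγ = pc/(mc²) = 742.0/139.6 = 5.3152.
Since γ² = 1 + (βγ)² = 29.2514, γ = √29.2514 = 5.40846, and β = (βγ)/γ = 5.3152/5.40846 = 0.9828.

0.9828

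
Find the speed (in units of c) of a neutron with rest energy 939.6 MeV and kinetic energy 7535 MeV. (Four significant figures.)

0.9938c

γ = 1 + K/(mc²) = 1 + 7535/939.6 = 9.0194.
β = √(1 − 1/γ²) = √(1 − 0.0122926) = √0.9877074 = 0.9938.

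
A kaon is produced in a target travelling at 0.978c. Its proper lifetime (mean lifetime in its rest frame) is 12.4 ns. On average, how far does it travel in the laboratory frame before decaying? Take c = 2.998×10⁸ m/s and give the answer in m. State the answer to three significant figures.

17.4 m

γ = 1/√(1 − β²) = 1/√(1 − 0.956484) = 1/√0.043516 = 4.7938.
Lab-frame lifetime: Δt = γτ = 4.7938 × 12.4 ns = 59.443 ns.
Distance: d = vΔt = 0.978 × 2.998×10⁸ m/s × 5.9443×10^-8 s = 17.4 m.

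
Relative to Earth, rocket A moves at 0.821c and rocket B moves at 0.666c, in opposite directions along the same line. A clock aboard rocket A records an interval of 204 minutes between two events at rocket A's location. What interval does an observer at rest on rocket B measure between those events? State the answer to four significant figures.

740.9 minutes

Speed of rocket A in rocket B's frame: u = (v_A + v_B)/(1 + v_A v_B/c²) = (0.821 + 0.666)/(1 + 0.821×0.666) = 1.487/1.546786 = 0.96135; |u| = 0.96135c.
At |u| = 0.96135c, γ = (1 − 0.924194)^(−1/2) = 3.632.
Rocket A's interval is proper; time dilation gives Δt_B = γΔτ = 3.632 × 204 minutes = 740.9 minutes.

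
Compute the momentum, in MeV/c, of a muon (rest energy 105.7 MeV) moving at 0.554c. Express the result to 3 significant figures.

70.3 MeV/c

With β = 0.554, γ = 1/√(1 − 0.554²) = 1/√0.693084 = 1.2012.
Momentum: p = γβ·mc = 1.2012 × 0.554 × 105.7 MeV/c = 70.3 MeV/c.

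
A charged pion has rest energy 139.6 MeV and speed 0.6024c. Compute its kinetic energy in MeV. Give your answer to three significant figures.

35.3 MeV

Lorentz factor: γ = (1 − 0.36288576)^(−1/2) = 1.25283.
Kinetic energy: K = (γ − 1)mc² = (1.25283 − 1) × 139.6 MeV = 0.25283 × 139.6 = 35.3 MeV.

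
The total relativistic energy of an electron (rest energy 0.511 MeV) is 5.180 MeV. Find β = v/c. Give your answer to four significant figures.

γ = E/(mc²) = 5.180/0.511 = 10.137.
β = √(1 − 1/γ²) = √(1 − 0.00973153) = √0.99026847 = 0.9951.

0.9951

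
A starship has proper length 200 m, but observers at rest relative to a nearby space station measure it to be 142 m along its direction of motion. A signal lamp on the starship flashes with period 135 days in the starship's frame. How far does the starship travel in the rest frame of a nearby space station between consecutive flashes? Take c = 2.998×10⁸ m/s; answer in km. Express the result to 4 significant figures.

3.468×10^12 km

Length contraction gives γ = L₀/L = 200/142 = 1.40845.
β = √(1 − 1/γ²) = 0.7042. Lab-frame period = γτ = 1.40845×135 days = 190.14 days. Distance = βc × γτ = 0.7042 × 2.998×10⁸ m/s × 16428096 s = 3.4683×10^15 m = 3.468×10^12 km.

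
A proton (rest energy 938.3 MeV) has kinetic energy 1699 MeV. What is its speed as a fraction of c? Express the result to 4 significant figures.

γ = 1 + K/(mc²) = 1 + 1699/938.3 = 2.8107.
β = √(1 − 1/γ²) = √(1 − 0.126582) = √0.873418 = 0.9346.

0.9346c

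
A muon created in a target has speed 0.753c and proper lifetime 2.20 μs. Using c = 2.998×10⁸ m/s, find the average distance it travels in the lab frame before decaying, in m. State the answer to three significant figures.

With β = 0.753, γ = 1/√(1 − 0.753²) = 1/√0.432991 = 1.5197.
Lab-frame lifetime: Δt = γτ = 1.5197 × 2.20 μs = 3.3433 μs.
Distance: d = vΔt = 0.753 × 2.998×10⁸ m/s × 3.3433×10^-6 s = 755 m.

755 m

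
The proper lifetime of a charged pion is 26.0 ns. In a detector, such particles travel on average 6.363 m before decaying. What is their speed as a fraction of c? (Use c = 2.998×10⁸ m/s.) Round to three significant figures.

d = βγcτ ⇒ βγ = d/(cτ) = 6.363 m / (7.7948 m) = 0.81631.
β = (βγ)/√(1+(βγ)²) = 0.81631/√1.666362 = 0.632.

0.632c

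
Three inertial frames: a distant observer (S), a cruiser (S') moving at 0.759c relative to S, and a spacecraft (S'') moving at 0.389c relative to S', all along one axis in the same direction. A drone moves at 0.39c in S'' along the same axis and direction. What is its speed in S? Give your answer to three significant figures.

Compose velocities in two stages. Stage 1 (into S'): u₁ = (0.39+0.389)/(1+0.39×0.389) = 0.67639.
Stage 2 (into S): u = (0.67639+0.759)/(1+0.67639×0.759) = 0.94847, so the speed is 0.948c.

0.948c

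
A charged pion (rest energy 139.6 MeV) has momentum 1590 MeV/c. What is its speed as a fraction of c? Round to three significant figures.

0.996c

pc/(mc²) = 1590/139.6 = 11.39 = βγ = β/√(1−β²).
So β² = x²/(1 + x²) with x = 11.39: x² = 129.732, β² = 129.732/130.732 = 0.992351, β = 0.996.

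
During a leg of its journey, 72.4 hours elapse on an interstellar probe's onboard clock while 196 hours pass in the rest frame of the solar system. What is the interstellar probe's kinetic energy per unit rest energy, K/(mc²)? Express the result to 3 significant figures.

1.71

From Δt = γΔτ: γ = 196/72.4 = 2.70718.
Since K = (γ−1)mc², K/(mc²) = 2.70718 − 1 = 1.71.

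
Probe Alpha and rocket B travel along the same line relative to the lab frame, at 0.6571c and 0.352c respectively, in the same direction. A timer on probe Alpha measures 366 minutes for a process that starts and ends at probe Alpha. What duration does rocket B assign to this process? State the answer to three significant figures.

Transform probe Alpha's velocity into rocket B's frame: (0.6571 − 0.352)/(1 − 0.6571·0.352) = 0.3051/0.7687008, so the relative speed is 0.3969c.
γ for this relative speed: γ = 1/√(1 − 0.15753) = 1.0895.
Probe Alpha's interval is proper; time dilation gives Δt_B = γΔτ = 1.0895 × 366 minutes = 399 minutes.

399 minutes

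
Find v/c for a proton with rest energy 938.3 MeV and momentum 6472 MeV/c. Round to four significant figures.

pc/(mc²) = 6472/938.3 = 6.8976 = βγ = β/√(1−β²).
So β² = x²/(1 + x²) with x = 6.8976: x² = 47.5769, β² = 47.5769/48.5769 = 0.979414, β = 0.9897.

0.9897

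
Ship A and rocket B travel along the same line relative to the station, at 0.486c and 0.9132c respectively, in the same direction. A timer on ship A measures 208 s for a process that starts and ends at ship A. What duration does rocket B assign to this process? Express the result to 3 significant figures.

The velocity of ship A relative to rocket B is (0.486 − 0.9132)c / (1 − 0.486×0.9132) = −0.76809c; relative speed 0.76809c.
γ for this relative speed: γ = 1/√(1 − 0.589962) = 1.5617.
The clock on ship A records proper time, so rocket B measures Δt = γΔτ = 1.5617 × 208 = 325 s.

325 s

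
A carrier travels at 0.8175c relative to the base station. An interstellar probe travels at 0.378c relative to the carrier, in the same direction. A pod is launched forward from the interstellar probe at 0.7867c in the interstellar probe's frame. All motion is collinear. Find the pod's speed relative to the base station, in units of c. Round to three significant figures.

Apply u = (u'+v)/(1+u'v) twice. Pod in the carrier frame: (0.7867+0.378)/(1+0.7867·0.378) = 1.1647/1.2973726 = 0.89774c.
That velocity, transformed to the rest frame of the base station: (0.89774+0.8175)/(1+0.89774·0.8175) = 1.71524/1.73390245 = 0.98924c.

0.989c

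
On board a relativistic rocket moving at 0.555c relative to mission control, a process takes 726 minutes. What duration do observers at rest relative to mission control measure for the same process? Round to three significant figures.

873 minutes

γ = 1/√(1 − β²) = 1/√(1 − 0.308025) = 1/√0.691975 = 1/0.83185 = 1.2021.
The onboard clock measures proper time, so the interval in the rest frame of mission control is dilated: Δt = γ·Δτ = 1.2021 × 726 minutes = 873 minutes.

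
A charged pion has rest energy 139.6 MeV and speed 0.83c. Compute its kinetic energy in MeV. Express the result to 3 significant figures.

γ = 1/√(1 − β²) = 1/√(1 − 0.6889) = 1/√0.3111 = 1.79287.
Kinetic energy: K = (γ − 1)mc² = (1.79287 − 1) × 139.6 MeV = 0.79287 × 139.6 = 111 MeV.

111 MeV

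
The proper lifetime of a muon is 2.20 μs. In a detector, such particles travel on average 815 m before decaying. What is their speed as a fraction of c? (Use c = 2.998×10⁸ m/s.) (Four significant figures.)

0.7773c

Let x = d/(cτ) = 815.0 m / (2.998×10⁸ m/s × 2.200×10^-6 s) = 1.2357. Since d = βγcτ, x = βγ = β/√(1−β²).
Solving: β² = x²/(1+x²) = 1.52695/2.52695 = 0.604266, so β = 0.7773.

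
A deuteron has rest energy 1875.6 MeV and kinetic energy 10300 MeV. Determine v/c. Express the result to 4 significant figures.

0.9881

K = (γ−1)mc², so γ = 1 + 10300/1875.6 = 6.4916.
Then v/c = √(1 − γ⁻²) = √(1 − 0.0237299) = √0.9762701 = 0.9881.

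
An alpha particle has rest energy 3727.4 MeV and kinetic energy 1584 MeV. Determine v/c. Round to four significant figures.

0.7124

γ = 1 + K/(mc²) = 1 + 1584/3727.4 = 1.425.
β = √(1 − 1/γ²) = √(1 − 0.492459) = √0.507541 = 0.7124.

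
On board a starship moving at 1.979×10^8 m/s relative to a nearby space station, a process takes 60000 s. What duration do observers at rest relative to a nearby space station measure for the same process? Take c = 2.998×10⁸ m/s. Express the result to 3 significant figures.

β = v/c = (1.979×10^8 m/s)/(2.998×10⁸ m/s) = 0.660107.
With β = 0.660107, γ = 1/√(1 − 0.660107²) = 1/√0.5642587 = 1.3313.
The onboard clock measures proper time, so the interval in the rest frame of a nearby space station is dilated: Δt = γ·Δτ = 1.3313 × 60000 s = 79900 s.

79900 s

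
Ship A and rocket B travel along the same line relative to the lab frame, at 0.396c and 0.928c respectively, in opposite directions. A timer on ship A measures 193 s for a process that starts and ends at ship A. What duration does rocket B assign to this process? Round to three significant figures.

Transform ship A's velocity into rocket B's frame: (0.396 + 0.928)/(1 + 0.396·0.928) = 1.324/1.367488, so the relative speed is 0.9682c.
γ for this relative speed: γ = 1/√(1 − 0.937411) = 3.9972.
The clock on ship A records proper time, so rocket B measures Δt = γΔτ = 3.9972 × 193 = 771 s.

771 s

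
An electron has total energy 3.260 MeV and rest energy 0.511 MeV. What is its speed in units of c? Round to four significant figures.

γ = E/(mc²) = 3.260/0.511 = 6.3796.
β = √(1 − 1/γ²) = √(1 − 0.0245704) = √0.9754296 = 0.9876.

0.9876c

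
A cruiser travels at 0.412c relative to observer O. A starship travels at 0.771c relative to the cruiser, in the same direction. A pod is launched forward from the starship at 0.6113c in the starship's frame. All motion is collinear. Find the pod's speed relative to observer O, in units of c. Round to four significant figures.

0.9744c

Apply u = (u'+v)/(1+u'v) twice. Pod in the cruiser frame: (0.6113+0.771)/(1+0.6113·0.771) = 1.3823/1.4713123 = 0.9395c.
That velocity, transformed to the rest frame of observer O: (0.9395+0.412)/(1+0.9395·0.412) = 1.3515/1.387074 = 0.97435c.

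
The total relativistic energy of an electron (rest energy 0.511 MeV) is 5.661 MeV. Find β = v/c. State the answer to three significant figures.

0.996

Total energy E = γmc² gives γ = 5.661/0.511 = 11.078.
Hence β = √(1 − 1/γ²) = √(1 − 0.00814849) = √0.99185151 = 0.996.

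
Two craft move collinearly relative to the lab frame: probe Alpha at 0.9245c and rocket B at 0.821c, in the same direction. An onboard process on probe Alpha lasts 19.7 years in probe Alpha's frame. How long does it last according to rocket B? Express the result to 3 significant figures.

21.8 years

Speed of probe Alpha in rocket B's frame: u = (v_A − v_B)/(1 − v_A v_B/c²) = (0.9245 − 0.821)/(1 − 0.9245×0.821) = 0.1035/0.2409855 = 0.42949; |u| = 0.42949c.
γ for this relative speed: γ = 1/√(1 − 0.184462) = 1.1073.
The clock on probe Alpha records proper time, so rocket B measures Δt = γΔτ = 1.1073 × 19.7 = 21.8 years.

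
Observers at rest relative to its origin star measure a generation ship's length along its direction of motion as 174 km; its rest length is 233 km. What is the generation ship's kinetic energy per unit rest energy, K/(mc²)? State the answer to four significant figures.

From L = L₀/γ: γ = 233/174 = 1.33908.
K/(mc²) = γ − 1 = 1.33908 − 1 = 0.3391.

0.3391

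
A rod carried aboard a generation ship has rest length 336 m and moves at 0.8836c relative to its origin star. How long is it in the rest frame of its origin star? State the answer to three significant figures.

157 m

γ = 1/√(1 − β²) = 1/√(1 − 0.78074896) = 1/√0.21925104 = 1/0.468243 = 2.1356.
Along the direction of motion the measured length is L₀/γ = 336/2.1356 = 157 m.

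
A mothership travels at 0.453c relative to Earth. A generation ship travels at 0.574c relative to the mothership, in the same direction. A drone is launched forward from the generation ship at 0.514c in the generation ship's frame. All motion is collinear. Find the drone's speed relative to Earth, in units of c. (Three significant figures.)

Apply u = (u'+v)/(1+u'v) twice. Drone in the mothership frame: (0.514+0.574)/(1+0.514·0.574) = 1.088/1.295036 = 0.84013c.
That velocity, transformed to the rest frame of Earth: (0.84013+0.453)/(1+0.84013·0.453) = 1.29313/1.38057889 = 0.93666c.

0.937c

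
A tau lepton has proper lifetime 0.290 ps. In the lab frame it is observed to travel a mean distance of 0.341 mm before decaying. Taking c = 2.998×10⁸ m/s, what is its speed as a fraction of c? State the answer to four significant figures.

Let x = d/(cτ) = 3.410×10^-4 m / (2.998×10⁸ m/s × 2.900×10^-13 s) = 3.9222. Since d = βγcτ, x = βγ = β/√(1−β²).
Solving: β² = x²/(1+x²) = 15.3837/16.3837 = 0.938964, so β = 0.9690.

0.9690c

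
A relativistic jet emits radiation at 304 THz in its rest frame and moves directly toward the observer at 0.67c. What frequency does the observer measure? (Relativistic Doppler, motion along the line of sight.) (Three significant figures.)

Relativistic Doppler (source moving toward): f_obs = f_src · √((1+β)/(1−β)).
With β = 0.67: factor = √(1.67/0.33) = 2.2496.
f_obs = 304 × 2.2496 = 684 THz.

684 THz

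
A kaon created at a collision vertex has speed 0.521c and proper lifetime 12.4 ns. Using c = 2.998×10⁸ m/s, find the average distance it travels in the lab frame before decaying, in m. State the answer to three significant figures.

β² = 0.271441, so γ = 1/√0.728559 = 1.1716.
Lab-frame lifetime: Δt = γτ = 1.1716 × 12.4 ns = 14.528 ns.
Distance: d = vΔt = 0.521 × 2.998×10⁸ m/s × 1.4528×10^-8 s = 2.27 m.

2.27 m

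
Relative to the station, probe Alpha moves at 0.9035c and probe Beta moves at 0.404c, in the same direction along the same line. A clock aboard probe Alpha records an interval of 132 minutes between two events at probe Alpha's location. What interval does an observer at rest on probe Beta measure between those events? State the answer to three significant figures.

214 minutes

Speed of probe Alpha in probe Beta's frame: u = (v_A − v_B)/(1 − v_A v_B/c²) = (0.9035 − 0.404)/(1 − 0.9035×0.404) = 0.4995/0.634986 = 0.78663; |u| = 0.78663c.
At |u| = 0.78663c, γ = (1 − 0.618787)^(−1/2) = 1.6196.
The clock on probe Alpha records proper time, so probe Beta measures Δt = γΔτ = 1.6196 × 132 = 214 minutes.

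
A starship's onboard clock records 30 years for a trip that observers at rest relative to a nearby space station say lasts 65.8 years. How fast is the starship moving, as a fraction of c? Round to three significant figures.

0.890c

γ = Δt/Δτ = 65.8/30 = 2.1933.
β = √(1 − 1/γ²) = √(1 − 0.207876) = √0.792124 = 0.890.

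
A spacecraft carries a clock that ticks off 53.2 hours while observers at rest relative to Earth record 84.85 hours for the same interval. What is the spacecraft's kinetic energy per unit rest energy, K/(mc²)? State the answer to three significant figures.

γ = Δt/Δτ = 84.85/53.2 = 1.59492.
K/(mc²) = γ − 1 = 1.59492 − 1 = 0.595.

0.595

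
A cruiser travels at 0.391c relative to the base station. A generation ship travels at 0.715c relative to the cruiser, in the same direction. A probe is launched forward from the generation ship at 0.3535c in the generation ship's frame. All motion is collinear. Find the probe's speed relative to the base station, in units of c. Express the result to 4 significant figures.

Compose velocities in two stages. Stage 1 (into S'): u₁ = (0.3535+0.715)/(1+0.3535×0.715) = 0.85292.
Stage 2 (into S): u = (0.85292+0.391)/(1+0.85292×0.391) = 0.93283, so the speed is 0.9328c.

0.9328c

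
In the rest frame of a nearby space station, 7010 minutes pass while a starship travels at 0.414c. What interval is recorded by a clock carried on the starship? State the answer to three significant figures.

6380 minutes

β² = 0.171396, so γ = 1/√0.828604 = 1.0986.
The moving clock records proper time: Δτ = Δt/γ = 7010/1.0986 = 6380 minutes.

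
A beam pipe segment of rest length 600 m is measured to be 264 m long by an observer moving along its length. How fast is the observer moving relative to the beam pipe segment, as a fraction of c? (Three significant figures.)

0.898c

Length contraction gives γ = L₀/L = 600/264 = 2.2727.
β = √(1 − 1/γ²) = √0.806395 = 0.898.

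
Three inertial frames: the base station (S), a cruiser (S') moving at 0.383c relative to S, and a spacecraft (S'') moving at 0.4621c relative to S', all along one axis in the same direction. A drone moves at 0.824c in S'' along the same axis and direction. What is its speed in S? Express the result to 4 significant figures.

0.9688c

Compose velocities in two stages. Stage 1 (into S'): u₁ = (0.824+0.4621)/(1+0.824×0.4621) = 0.93144.
Stage 2 (into S): u = (0.93144+0.383)/(1+0.93144×0.383) = 0.96882, so the speed is 0.9688c.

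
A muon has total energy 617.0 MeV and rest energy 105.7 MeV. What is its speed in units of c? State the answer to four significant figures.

Total energy E = γmc² gives γ = 617.0/105.7 = 5.8373.
Hence β = √(1 − 1/γ²) = √(1 − 0.0293478) = √0.9706522 = 0.9852.

0.9852c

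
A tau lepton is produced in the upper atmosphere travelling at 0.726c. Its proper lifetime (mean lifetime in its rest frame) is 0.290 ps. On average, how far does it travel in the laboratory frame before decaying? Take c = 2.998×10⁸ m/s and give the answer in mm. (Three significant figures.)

0.0918 mm

γ = 1/√(1 − β²) = 1/√(1 − 0.527076) = 1/√0.472924 = 1/0.687695 = 1.4541.
Lab-frame lifetime: Δt = γτ = 1.4541 × 0.290 ps = 0.42169 ps.
Distance: d = vΔt = 0.726 × 2.998×10⁸ m/s × 4.2169×10^-13 s = 9.18×10^-5 m = 0.0918 mm.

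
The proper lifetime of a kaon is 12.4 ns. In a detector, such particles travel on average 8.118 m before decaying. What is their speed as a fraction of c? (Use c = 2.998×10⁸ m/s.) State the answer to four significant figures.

Lab distance = (lab lifetime)·v = γτ·βc, so βγ = d/(cτ) = 8.118/(2.998×10⁸ × 1.240×10^-8) = 2.1837.
With βγ = 2.1837: γ² = 1 + (βγ)² = 5.76855, and β = (βγ)/γ = 2.1837/2.40178 = 0.9092.

0.9092c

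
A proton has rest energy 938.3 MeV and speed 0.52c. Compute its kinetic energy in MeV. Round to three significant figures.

160 MeV

γ = 1/√(1 − β²) = 1/√(1 − 0.2704) = 1/√0.7296 = 1/0.854166 = 1.17073.
Kinetic energy: K = (γ − 1)mc² = (1.17073 − 1) × 938.3 MeV = 0.17073 × 938.3 = 160 MeV.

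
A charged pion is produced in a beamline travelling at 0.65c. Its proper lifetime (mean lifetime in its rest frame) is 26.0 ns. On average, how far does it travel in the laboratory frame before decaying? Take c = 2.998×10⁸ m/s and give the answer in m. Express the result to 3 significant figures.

γ = 1/√(1 − β²) = 1/√(1 − 0.4225) = 1/√0.5775 = 1/0.759934 = 1.3159.
Lab-frame lifetime: Δt = γτ = 1.3159 × 26.0 ns = 34.213 ns.
Distance: d = vΔt = 0.65 × 2.998×10⁸ m/s × 3.4213×10^-8 s = 6.67 m.

6.67 m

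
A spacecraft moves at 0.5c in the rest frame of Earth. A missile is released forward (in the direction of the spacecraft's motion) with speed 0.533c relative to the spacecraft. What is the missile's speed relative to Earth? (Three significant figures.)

0.816c

In units of c, u = (u' + v)/(1 + u'v) with u' = 0.533 and v = 0.5.
Numerator: 0.533 + 0.5 = 1.033. Denominator: 1 + (0.533)(0.5) = 1.2665.
u = 1.033/1.2665 = 0.81563, so the speed is 0.816c.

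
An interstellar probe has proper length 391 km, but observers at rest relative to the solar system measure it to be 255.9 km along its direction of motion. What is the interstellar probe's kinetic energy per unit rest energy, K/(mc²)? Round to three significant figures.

From L = L₀/γ: γ = 391/255.9 = 1.52794.
Since K = (γ−1)mc², K/(mc²) = 1.52794 − 1 = 0.528.

0.528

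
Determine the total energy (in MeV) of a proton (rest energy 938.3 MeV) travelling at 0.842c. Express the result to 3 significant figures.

1740 MeV

Lorentz factor: γ = (1 − 0.708964)^(−1/2) = 1.8536.
Total energy: E = γmc² = 1.8536 × 938.3 MeV = 1740 MeV.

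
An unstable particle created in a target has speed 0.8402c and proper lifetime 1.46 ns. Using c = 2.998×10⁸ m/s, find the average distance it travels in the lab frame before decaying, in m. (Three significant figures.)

0.678 m

γ = 1/√(1 − β²) = 1/√(1 − 0.70593604) = 1/√0.29406396 = 1/0.542277 = 1.8441.
Lab-frame lifetime: Δt = γτ = 1.8441 × 1.46 ns = 2.6924 ns.
Distance: d = vΔt = 0.8402 × 2.998×10⁸ m/s × 2.6924×10^-9 s = 0.678 m.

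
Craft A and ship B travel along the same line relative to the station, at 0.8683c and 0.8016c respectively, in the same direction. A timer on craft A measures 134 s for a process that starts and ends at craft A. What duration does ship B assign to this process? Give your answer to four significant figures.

137.3 s

Speed of craft A in ship B's frame: u = (v_A − v_B)/(1 − v_A v_B/c²) = (0.8683 − 0.8016)/(1 − 0.8683×0.8016) = 0.0667/0.30397072 = 0.21943; |u| = 0.21943c.
γ for this relative speed: γ = 1/√(1 − 0.0481495) = 1.025.
Craft A's interval is proper; time dilation gives Δt_B = γΔτ = 1.025 × 134 s = 137.3 s.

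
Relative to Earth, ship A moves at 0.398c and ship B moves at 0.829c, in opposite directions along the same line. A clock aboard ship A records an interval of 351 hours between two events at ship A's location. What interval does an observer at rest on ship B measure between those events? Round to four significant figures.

909.9 hours

The velocity of ship A relative to ship B is (0.398 + 0.829)c / (1 + 0.398×0.829) = 0.9226c; relative speed 0.9226c.
At |u| = 0.9226c, γ = (1 − 0.851191)^(−1/2) = 2.5923.
Ship A's interval is proper; time dilation gives Δt_B = γΔτ = 2.5923 × 351 hours = 909.9 hours.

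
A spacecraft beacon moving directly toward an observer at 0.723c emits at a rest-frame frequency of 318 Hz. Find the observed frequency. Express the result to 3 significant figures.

Relativistic Doppler (source moving toward): f_obs = f_src · √((1+β)/(1−β)).
With β = 0.723: factor = √(1.723/0.277) = 2.494.
f_obs = 318 × 2.494 = 793 Hz.

793 Hz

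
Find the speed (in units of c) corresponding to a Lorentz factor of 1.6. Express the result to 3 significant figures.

β = √(1 − 1/γ²) = √(1 − 1/2.56) = √0.609375 = 0.781.

0.781c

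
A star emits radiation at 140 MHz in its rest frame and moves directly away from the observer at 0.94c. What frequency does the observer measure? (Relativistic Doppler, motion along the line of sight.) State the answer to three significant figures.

Relativistic Doppler (source moving away): f_obs = f_src · √((1−β)/(1+β)).
With β = 0.94: factor = √(0.06/1.94) = 0.17586.
f_obs = 140 × 0.17586 = 24.6 MHz.

24.6 MHz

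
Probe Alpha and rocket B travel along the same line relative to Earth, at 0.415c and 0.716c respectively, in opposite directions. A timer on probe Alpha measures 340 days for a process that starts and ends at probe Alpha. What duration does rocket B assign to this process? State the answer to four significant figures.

694.4 days

Transform probe Alpha's velocity into rocket B's frame: (0.415 + 0.716)/(1 + 0.415·0.716) = 1.131/1.29714, so the relative speed is 0.87192c.
γ for this relative speed: γ = 1/√(1 − 0.760244) = 2.0423.
Probe Alpha's interval is proper; time dilation gives Δt_B = γΔτ = 2.0423 × 340 days = 694.4 days.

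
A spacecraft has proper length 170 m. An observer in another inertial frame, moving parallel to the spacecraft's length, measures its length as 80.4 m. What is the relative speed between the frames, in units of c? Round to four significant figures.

0.8811c

Length contraction gives γ = L₀/L = 170/80.4 = 2.1144.
β = √(1 − 1/γ²) = √0.776321 = 0.8811.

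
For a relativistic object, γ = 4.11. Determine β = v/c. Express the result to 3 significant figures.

β = √(1 − 1/γ²) = √(1 − 1/16.8921) = √0.940801 = 0.970.

0.970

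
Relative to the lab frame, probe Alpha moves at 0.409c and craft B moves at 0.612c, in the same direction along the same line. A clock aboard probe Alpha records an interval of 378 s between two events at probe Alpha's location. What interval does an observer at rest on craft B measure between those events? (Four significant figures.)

392.7 s

Speed of probe Alpha in craft B's frame: u = (v_A − v_B)/(1 − v_A v_B/c²) = (0.409 − 0.612)/(1 − 0.409×0.612) = −0.203/0.749692 = −0.27078; |u| = 0.27078c.
γ for this relative speed: γ = 1/√(1 − 0.0733218) = 1.0388.
Probe Alpha's interval is proper; time dilation gives Δt_B = γΔτ = 1.0388 × 378 s = 392.7 s.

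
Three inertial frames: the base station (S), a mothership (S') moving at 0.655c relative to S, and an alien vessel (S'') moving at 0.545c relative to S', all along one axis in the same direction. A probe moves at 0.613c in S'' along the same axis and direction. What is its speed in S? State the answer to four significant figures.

Compose velocities in two stages. Stage 1 (into S'): u₁ = (0.613+0.545)/(1+0.613×0.545) = 0.86801.
Stage 2 (into S): u = (0.86801+0.655)/(1+0.86801×0.655) = 0.97097, so the speed is 0.9710c.

0.9710c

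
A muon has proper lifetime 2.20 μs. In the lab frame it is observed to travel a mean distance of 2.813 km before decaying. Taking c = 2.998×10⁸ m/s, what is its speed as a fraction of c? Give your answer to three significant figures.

Let x = d/(cτ) = 2813 m / (2.998×10⁸ m/s × 2.200×10^-6 s) = 4.265. Since d = βγcτ, x = βγ = β/√(1−β²).
Solving: β² = x²/(1+x²) = 18.1902/19.1902 = 0.94789, so β = 0.974.

0.974c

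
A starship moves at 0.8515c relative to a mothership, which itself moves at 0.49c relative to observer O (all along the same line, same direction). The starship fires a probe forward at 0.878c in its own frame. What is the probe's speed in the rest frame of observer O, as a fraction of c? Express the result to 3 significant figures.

Apply u = (u'+v)/(1+u'v) twice. Probe in the mothership frame: (0.878+0.8515)/(1+0.878·0.8515) = 1.7295/1.747617 = 0.98963c.
That velocity, transformed to the rest frame of observer O: (0.98963+0.49)/(1+0.98963·0.49) = 1.47963/1.4849187 = 0.99644c.

0.996c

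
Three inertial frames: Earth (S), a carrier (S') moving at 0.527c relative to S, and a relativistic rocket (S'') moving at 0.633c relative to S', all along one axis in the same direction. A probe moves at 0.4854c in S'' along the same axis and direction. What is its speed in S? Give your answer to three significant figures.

First combine the probe and relativistic rocket (S''→S'): u₁ = (0.4854 + 0.633)/(1 + 0.4854×0.633) = 1.1184/1.3072582 = 0.85553.
Then combine with the carrier (S'→S): u = (0.85553 + 0.527)/(1 + 0.85553×0.527) = 1.38253/1.45086431 = 0.9529.

0.953c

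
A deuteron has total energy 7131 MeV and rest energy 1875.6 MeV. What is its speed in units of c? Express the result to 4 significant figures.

γ = E/(mc²) = 7131/1875.6 = 3.802.
β = √(1 − 1/γ²) = √(1 − 0.0691792) = √0.9308208 = 0.9648.

0.9648c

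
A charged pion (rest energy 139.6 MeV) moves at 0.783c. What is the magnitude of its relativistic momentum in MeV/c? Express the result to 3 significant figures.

176 MeV/c

Lorentz factor: γ = (1 − 0.613089)^(−1/2) = 1.6077.
Momentum: p = γβ·mc = 1.6077 × 0.783 × 139.6 MeV/c = 176 MeV/c.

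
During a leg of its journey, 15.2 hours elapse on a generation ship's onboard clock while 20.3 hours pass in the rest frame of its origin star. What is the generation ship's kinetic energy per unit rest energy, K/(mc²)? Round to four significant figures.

0.3355

From Δt = γΔτ: γ = 20.3/15.2 = 1.33553.
Since K = (γ−1)mc², K/(mc²) = 1.33553 − 1 = 0.3355.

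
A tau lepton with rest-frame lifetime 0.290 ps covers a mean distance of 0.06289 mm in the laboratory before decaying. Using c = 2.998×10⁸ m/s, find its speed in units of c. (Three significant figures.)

0.586c

d = βγcτ ⇒ βγ = d/(cτ) = 6.289×10^-5 m / (8.6942×10^-5 m) = 0.72336.
β = (βγ)/√(1+(βγ)²) = 0.72336/√1.52325 = 0.586.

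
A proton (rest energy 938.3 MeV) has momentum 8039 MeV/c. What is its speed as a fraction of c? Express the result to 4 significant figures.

βγ = pc/(mc²) = 8039/938.3 = 8.5676.
Since γ² = 1 + (βγ)² = 74.4038, γ = √74.4038 = 8.62576, and β = (βγ)/γ = 8.5676/8.62576 = 0.9933.

0.9933c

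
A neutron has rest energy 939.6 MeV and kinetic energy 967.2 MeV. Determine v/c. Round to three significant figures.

K = (γ−1)mc², so γ = 1 + 967.2/939.6 = 2.0294.
Then v/c = √(1 − γ⁻²) = √(1 − 0.242809) = √0.757191 = 0.870.

0.870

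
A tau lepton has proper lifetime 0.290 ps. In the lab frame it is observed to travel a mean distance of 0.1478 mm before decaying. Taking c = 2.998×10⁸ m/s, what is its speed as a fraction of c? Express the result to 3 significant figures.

Let x = d/(cτ) = 1.478×10^-4 m / (2.998×10⁸ m/s × 2.900×10^-13 s) = 1.7. Since d = βγcτ, x = βγ = β/√(1−β²).
Solving: β² = x²/(1+x²) = 2.89/3.89 = 0.742931, so β = 0.862.

0.862c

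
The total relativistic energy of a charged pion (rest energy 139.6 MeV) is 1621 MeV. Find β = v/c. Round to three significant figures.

0.996

Total energy E = γmc² gives γ = 1621/139.6 = 11.612.
Hence β = √(1 − 1/γ²) = √(1 − 0.00741628) = √0.99258372 = 0.996.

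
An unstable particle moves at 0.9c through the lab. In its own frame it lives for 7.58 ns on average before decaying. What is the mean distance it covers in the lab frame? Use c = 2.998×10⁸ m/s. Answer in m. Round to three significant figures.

4.69 m

With β = 0.9, γ = 1/√(1 − 0.9²) = 1/√0.19 = 2.2942.
Lab-frame lifetime: Δt = γτ = 2.2942 × 7.58 ns = 17.39 ns.
Distance: d = vΔt = 0.9 × 2.998×10⁸ m/s × 1.7390×10^-8 s = 4.69 m.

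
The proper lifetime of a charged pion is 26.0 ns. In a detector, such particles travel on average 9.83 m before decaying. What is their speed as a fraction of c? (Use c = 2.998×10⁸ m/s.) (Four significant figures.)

0.7836c

d = βγcτ ⇒ βγ = d/(cτ) = 9.830 m / (7.7948 m) = 1.2611.
β = (βγ)/√(1+(βγ)²) = 1.2611/√2.59037 = 0.7836.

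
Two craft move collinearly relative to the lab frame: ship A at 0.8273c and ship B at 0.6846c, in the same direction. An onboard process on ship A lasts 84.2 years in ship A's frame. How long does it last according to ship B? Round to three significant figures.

The velocity of ship A relative to ship B is (0.8273 − 0.6846)c / (1 − 0.8273×0.6846) = 0.32908c; relative speed 0.32908c.
γ for this relative speed: γ = 1/√(1 − 0.108294) = 1.059.
The clock on ship A records proper time, so ship B measures Δt = γΔτ = 1.059 × 84.2 = 89.2 years.

89.2 years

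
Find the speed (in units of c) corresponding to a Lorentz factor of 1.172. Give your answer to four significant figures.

0.5215c

β = √(1 − 1/γ²) = √(1 − 1/1.373584) = √0.271978 = 0.5215.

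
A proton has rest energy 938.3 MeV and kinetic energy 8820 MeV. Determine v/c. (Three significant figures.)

K = (γ−1)mc², so γ = 1 + 8820/938.3 = 10.4.
Then v/c = √(1 − γ⁻²) = √(1 − 0.00924556) = √0.99075444 = 0.995.

0.995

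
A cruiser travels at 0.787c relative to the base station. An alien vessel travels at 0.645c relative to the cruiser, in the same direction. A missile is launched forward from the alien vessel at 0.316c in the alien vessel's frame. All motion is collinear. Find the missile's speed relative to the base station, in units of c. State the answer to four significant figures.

First combine the missile and alien vessel (S''→S'): u₁ = (0.316 + 0.645)/(1 + 0.316×0.645) = 0.961/1.20382 = 0.79829.
Then combine with the cruiser (S'→S): u = (0.79829 + 0.787)/(1 + 0.79829×0.787) = 1.58529/1.62825423 = 0.97361.

0.9736c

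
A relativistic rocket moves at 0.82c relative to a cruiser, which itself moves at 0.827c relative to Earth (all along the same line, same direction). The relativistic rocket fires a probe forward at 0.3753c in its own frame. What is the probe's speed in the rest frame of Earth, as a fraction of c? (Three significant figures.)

First combine the probe and relativistic rocket (S''→S'): u₁ = (0.3753 + 0.82)/(1 + 0.3753×0.82) = 1.1953/1.307746 = 0.91402.
Then combine with the cruiser (S'→S): u = (0.91402 + 0.827)/(1 + 0.91402×0.827) = 1.74102/1.75589454 = 0.99153.

0.992c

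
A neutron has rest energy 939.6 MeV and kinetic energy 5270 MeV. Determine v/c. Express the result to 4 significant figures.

0.9885

K = (γ−1)mc², so γ = 1 + 5270/939.6 = 6.6088.
Then v/c = √(1 − γ⁻²) = √(1 − 0.0228957) = √0.9771043 = 0.9885.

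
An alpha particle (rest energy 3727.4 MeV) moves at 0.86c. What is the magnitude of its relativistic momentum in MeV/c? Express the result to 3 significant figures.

Lorentz factor: γ = (1 − 0.7396)^(−1/2) = 1.9597.
Momentum: p = γβ·mc = 1.9597 × 0.86 × 3727.4 MeV/c = 6280 MeV/c.

6280 MeV/c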